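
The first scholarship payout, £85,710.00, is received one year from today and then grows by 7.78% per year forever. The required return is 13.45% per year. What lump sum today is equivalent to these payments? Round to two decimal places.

£1,511,640.21

Periodic rate r = 0.1345 per year.
Growing perpetuity (Gordon): PV = PMT₁ / (r − g) = 85,710 / (r − 0.0778) = £1,511,640.21.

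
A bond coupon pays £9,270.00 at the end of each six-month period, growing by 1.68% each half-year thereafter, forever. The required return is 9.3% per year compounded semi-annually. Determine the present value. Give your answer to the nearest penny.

£312,121.21

Periodic rate r = 0.093/2 per half-year.
Growing perpetuity (Gordon): PV = PMT₁ / (r − g) = 9,270 / (r − 0.0168) = £312,121.21.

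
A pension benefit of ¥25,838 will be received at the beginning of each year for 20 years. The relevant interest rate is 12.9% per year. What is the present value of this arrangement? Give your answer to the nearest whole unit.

¥206,158

This is an annuity due: 20 payments of ¥25,838 at the beginning of each year.
Periodic rate r = 0.129 per year.
PV = PMT × [(1 − (1+r)^−n)/r] × (1+r) = 25,838 × [1 − (1+r)^−20] / r × (1+r) = ¥206,158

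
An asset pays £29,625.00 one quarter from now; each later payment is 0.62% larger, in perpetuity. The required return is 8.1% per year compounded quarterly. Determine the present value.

Periodic rate r = 0.081/4 per quarter.
Growing perpetuity (Gordon): PV = PMT₁ / (r − g) = 29,625 / (r − 0.0062) = £2,108,540.93.

£2,108,540.93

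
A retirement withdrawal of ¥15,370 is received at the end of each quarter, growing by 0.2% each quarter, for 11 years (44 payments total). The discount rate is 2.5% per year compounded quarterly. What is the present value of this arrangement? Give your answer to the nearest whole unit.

Periodic rate r = 0.025/4 per quarter; n is counted in quarters.
Growing ordinary annuity: PV = PMT₁ × [1 − ((1+g)/(1+r))^n] / (r − g) = 15,370 × [1 − ((1+0.002)/(1+r))^44] / (r − 0.002) = ¥614,507.

¥614,507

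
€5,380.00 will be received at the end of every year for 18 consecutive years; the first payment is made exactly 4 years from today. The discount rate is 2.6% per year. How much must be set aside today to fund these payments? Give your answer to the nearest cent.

Ordinary annuity of 18 payments, first payment at period 4.
Periodic rate r = 0.026 per year.
The ordinary-annuity PV formula values the stream one period before the first payment (period 3); discount that back 3 periods:
PV₀ = 5,380 × [1 − (1+r)^−18] / r × (1+r)^−3 = €70,885.39

€70,885.39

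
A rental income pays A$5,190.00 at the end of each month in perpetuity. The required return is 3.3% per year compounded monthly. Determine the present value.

A$1,887,272.73

Periodic rate r = 0.033/12 per month.
Level perpetuity: PV = PMT / r = 5,190 / (0.033/12) = A$1,887,272.73.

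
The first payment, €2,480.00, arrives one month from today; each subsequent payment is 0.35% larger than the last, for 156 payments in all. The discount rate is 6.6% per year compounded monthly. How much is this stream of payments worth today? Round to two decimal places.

€331,073.47

Periodic rate r = 0.066/12 per month; n is counted in months.
Growing ordinary annuity: PV = PMT₁ × [1 − ((1+g)/(1+r))^n] / (r − g) = 2,480 × [1 − ((1+0.0035)/(1+r))^156] / (r − 0.0035) = €331,073.47.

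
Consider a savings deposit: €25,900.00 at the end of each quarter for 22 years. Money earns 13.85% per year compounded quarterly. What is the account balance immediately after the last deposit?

€14,207,838.43

This is an ordinary annuity: 88 deposits of €25,900.00 at the end of each quarter.
Periodic rate r = 0.1385/4 per quarter; n is counted in quarters.
FV = PMT × [((1+r)^n − 1)/r] = 25,900 × [(1+r)^88 − 1] / r = €14,207,838.43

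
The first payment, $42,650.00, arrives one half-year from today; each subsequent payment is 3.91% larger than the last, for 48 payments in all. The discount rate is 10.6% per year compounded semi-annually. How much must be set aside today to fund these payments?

$1,446,927.40

Periodic rate r = 0.106/2 per half-year; n is counted in half-years.
Growing ordinary annuity: PV = PMT₁ × [1 − ((1+g)/(1+r))^n] / (r − g) = 42,650 × [1 − ((1+0.0391)/(1+r))^48] / (r − 0.0391) = $1,446,927.40.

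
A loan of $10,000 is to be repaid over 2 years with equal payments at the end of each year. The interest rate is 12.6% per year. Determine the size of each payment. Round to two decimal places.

Level ordinary annuity; solve PV = PMT × [(1 − (1+r)^−n)/r] for PMT.
Periodic rate r = 0.126 per year.
With n = 2: PMT = 10,000 / ([(1 − (1+r)^−n)/r]) = $5,963.67

$5,963.67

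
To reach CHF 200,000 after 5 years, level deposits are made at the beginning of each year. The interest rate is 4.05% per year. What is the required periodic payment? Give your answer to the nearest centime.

Level annuity due; solve FV = PMT × [((1+r)^n − 1)/r] × (1+r) for PMT.
Periodic rate r = 0.0405 per year.
With n = 5: PMT = 200,000 / ([((1+r)^n − 1)/r] × (1+r)) = CHF 35,452.71

CHF 35,452.71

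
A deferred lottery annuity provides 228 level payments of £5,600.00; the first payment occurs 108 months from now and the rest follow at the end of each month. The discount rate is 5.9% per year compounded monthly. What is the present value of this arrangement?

£453,642.47

Ordinary annuity of 228 payments, first payment at period 108.
Periodic rate r = 0.059/12 per month; n is counted in months.
The ordinary-annuity PV formula values the stream one period before the first payment (period 107); discount that back 107 periods:
PV₀ = 5,600 × [1 − (1+r)^−228] / r × (1+r)^−107 = £453,642.47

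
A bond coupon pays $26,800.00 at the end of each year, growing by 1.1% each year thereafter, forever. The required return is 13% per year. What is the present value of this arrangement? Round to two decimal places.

$225,210.08

Periodic rate r = 0.13 per year.
Growing perpetuity (Gordon): PV = PMT₁ / (r − g) = 26,800 / (r − 0.011) = $225,210.08.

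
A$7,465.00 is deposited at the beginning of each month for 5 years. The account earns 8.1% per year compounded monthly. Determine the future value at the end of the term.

A$553,648.90

This is an annuity due: 60 deposits of A$7,465.00 at the beginning of each month.
Periodic rate r = 0.081/12 per month; n is counted in months.
FV = PMT × [((1+r)^n − 1)/r] × (1+r) = 7,465 × [(1+r)^60 − 1] / r × (1+r) = A$553,648.90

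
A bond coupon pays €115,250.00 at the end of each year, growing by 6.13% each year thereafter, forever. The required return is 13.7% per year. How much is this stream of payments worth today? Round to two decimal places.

€1,522,457.07

Periodic rate r = 0.137 per year.
Growing perpetuity (Gordon): PV = PMT₁ / (r − g) = 115,250 / (r − 0.0613) = €1,522,457.07.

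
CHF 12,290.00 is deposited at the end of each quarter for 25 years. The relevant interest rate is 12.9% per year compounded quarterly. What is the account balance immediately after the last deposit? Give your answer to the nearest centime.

This is an ordinary annuity: 100 deposits of CHF 12,290.00 at the end of each quarter.
Periodic rate r = 0.129/4 per quarter; n is counted in quarters.
FV = PMT × [((1+r)^n − 1)/r] = 12,290 × [(1+r)^100 − 1] / r = CHF 8,728,766.67

CHF 8,728,766.67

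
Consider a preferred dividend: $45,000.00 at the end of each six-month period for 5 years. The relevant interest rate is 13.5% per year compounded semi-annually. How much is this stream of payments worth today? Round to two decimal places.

This is an ordinary annuity: 10 payments of $45,000.00 at the end of each six-month period.
Periodic rate r = 0.135/2 per half-year; n is counted in half-years.
PV = PMT × [(1 − (1+r)^−n)/r] = 45,000 × [1 − (1+r)^−10] / r = $319,746.21

$319,746.21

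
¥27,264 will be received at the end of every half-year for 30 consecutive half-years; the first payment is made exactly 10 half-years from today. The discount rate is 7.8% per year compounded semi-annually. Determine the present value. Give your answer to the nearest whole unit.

Ordinary annuity of 30 payments, first payment at period 10.
Periodic rate r = 0.078/2 per half-year; n is counted in half-years.
The ordinary-annuity PV formula values the stream one period before the first payment (period 9); discount that back 9 periods:
PV₀ = 27,264 × [1 − (1+r)^−30] / r × (1+r)^−9 = ¥338,209

¥338,209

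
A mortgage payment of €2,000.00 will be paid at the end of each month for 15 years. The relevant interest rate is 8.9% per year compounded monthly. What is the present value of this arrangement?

€198,348.47

This is an ordinary annuity: 180 payments of €2,000.00 at the end of each month.
Periodic rate r = 0.089/12 per month; n is counted in months.
PV = PMT × [(1 − (1+r)^−n)/r] = 2,000 × [1 − (1+r)^−180] / r = €198,348.47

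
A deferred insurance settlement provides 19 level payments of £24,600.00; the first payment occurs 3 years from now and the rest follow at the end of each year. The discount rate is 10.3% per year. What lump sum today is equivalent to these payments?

£165,832.20

Ordinary annuity of 19 payments, first payment at period 3.
Periodic rate r = 0.103 per year.
The ordinary-annuity PV formula values the stream one period before the first payment (period 2); discount that back 2 periods:
PV₀ = 24,600 × [1 − (1+r)^−19] / r × (1+r)^−2 = £165,832.20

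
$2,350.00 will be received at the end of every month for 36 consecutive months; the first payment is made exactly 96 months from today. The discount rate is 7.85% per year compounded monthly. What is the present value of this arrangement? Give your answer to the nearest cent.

Ordinary annuity of 36 payments, first payment at period 96.
Periodic rate r = 0.0785/12 per month; n is counted in months.
The ordinary-annuity PV formula values the stream one period before the first payment (period 95); discount that back 95 periods:
PV₀ = 2,350 × [1 − (1+r)^−36] / r × (1+r)^−95 = $40,454.02

$40,454.02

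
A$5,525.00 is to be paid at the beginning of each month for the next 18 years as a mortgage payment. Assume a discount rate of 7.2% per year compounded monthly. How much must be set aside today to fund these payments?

This is an annuity due: 216 payments of A$5,525.00 at the beginning of each month.
Periodic rate r = 0.072/12 per month; n is counted in months.
PV = PMT × [(1 − (1+r)^−n)/r] × (1+r) = 5,525 × [1 − (1+r)^−216] / r × (1+r) = A$671,900.88

A$671,900.88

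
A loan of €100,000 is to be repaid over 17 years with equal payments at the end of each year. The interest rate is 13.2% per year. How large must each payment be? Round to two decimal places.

Level ordinary annuity; solve PV = PMT × [(1 − (1+r)^−n)/r] for PMT.
Periodic rate r = 0.132 per year.
With n = 17: PMT = 100,000 / ([(1 − (1+r)^−n)/r]) = €15,025.78

€15,025.78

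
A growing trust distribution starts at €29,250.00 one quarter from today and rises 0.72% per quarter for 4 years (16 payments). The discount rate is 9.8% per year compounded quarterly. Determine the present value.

Periodic rate r = 0.098/4 per quarter; n is counted in quarters.
Growing ordinary annuity: PV = PMT₁ × [1 − ((1+g)/(1+r))^n] / (r − g) = 29,250 × [1 − ((1+0.0072)/(1+r))^16] / (r − 0.0072) = €403,273.38.

€403,273.38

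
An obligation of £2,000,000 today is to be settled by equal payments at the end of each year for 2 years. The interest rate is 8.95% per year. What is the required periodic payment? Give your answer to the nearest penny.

£1,136,166.79

Level ordinary annuity; solve PV = PMT × [(1 − (1+r)^−n)/r] for PMT.
Periodic rate r = 0.0895 per year.
With n = 2: PMT = 2,000,000 / ([(1 − (1+r)^−n)/r]) = £1,136,166.79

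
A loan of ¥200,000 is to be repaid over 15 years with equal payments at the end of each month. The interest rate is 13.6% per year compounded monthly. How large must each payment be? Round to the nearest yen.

Level ordinary annuity; solve PV = PMT × [(1 − (1+r)^−n)/r] for PMT.
Periodic rate r = 0.136/12 per month; n is counted in months.
With n = 180: PMT = 200,000 / ([(1 − (1+r)^−n)/r]) = ¥2,610

¥2,610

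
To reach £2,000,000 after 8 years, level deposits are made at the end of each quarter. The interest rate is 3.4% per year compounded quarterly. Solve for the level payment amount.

£54,648.49

Level ordinary annuity; solve FV = PMT × [((1+r)^n − 1)/r] for PMT.
Periodic rate r = 0.034/4 per quarter; n is counted in quarters.
With n = 32: PMT = 2,000,000 / ([((1+r)^n − 1)/r]) = £54,648.49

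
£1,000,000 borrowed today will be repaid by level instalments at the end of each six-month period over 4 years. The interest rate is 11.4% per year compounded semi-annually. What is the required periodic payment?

£159,129.23

Level ordinary annuity; solve PV = PMT × [(1 − (1+r)^−n)/r] for PMT.
Periodic rate r = 0.114/2 per half-year; n is counted in half-years.
With n = 8: PMT = 1,000,000 / ([(1 − (1+r)^−n)/r]) = £159,129.23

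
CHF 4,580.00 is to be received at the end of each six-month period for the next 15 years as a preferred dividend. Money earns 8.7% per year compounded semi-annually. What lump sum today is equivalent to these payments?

CHF 75,937.73

This is an ordinary annuity: 30 payments of CHF 4,580.00 at the end of each six-month period.
Periodic rate r = 0.087/2 per half-year; n is counted in half-years.
PV = PMT × [(1 − (1+r)^−n)/r] = 4,580 × [1 − (1+r)^−30] / r = CHF 75,937.73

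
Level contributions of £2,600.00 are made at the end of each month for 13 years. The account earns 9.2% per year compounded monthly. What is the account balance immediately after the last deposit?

This is an ordinary annuity: 156 deposits of £2,600.00 at the end of each month.
Periodic rate r = 0.092/12 per month; n is counted in months.
FV = PMT × [((1+r)^n − 1)/r] = 2,600 × [(1+r)^156 − 1] / r = £777,223.71

£777,223.71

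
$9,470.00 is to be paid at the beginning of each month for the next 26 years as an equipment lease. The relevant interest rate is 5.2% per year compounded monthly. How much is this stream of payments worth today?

$1,625,335.71

This is an annuity due: 312 payments of $9,470.00 at the beginning of each month.
Periodic rate r = 0.052/12 per month; n is counted in months.
PV = PMT × [(1 − (1+r)^−n)/r] × (1+r) = 9,470 × [1 − (1+r)^−312] / r × (1+r) = $1,625,335.71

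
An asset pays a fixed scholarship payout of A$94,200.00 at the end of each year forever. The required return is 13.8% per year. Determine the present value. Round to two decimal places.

A$682,608.70

Periodic rate r = 0.138 per year.
Level perpetuity: PV = PMT / r = 94,200 / (0.138) = A$682,608.70.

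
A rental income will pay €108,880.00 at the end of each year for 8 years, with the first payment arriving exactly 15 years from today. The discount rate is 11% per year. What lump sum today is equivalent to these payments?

€129,988.98

Ordinary annuity of 8 payments, first payment at period 15.
Periodic rate r = 0.11 per year.
The ordinary-annuity PV formula values the stream one period before the first payment (period 14); discount that back 14 periods:
PV₀ = 108,880 × [1 − (1+r)^−8] / r × (1+r)^−14 = €129,988.98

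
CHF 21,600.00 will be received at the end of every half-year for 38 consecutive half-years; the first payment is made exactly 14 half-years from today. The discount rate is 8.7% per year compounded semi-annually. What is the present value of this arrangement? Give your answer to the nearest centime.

Ordinary annuity of 38 payments, first payment at period 14.
Periodic rate r = 0.087/2 per half-year; n is counted in half-years.
The ordinary-annuity PV formula values the stream one period before the first payment (period 13); discount that back 13 periods:
PV₀ = 21,600 × [1 − (1+r)^−38] / r × (1+r)^−13 = CHF 228,867.10

CHF 228,867.10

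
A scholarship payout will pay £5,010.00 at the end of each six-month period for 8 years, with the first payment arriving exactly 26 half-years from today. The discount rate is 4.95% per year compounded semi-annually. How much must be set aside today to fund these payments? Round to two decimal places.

Ordinary annuity of 16 payments, first payment at period 26.
Periodic rate r = 0.0495/2 per half-year; n is counted in half-years.
The ordinary-annuity PV formula values the stream one period before the first payment (period 25); discount that back 25 periods:
PV₀ = 5,010 × [1 − (1+r)^−16] / r × (1+r)^−25 = £35,564.10

£35,564.10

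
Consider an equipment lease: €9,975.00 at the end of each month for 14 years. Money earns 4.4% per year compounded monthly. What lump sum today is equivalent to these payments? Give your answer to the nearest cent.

This is an ordinary annuity: 168 payments of €9,975.00 at the end of each month.
Periodic rate r = 0.044/12 per month; n is counted in months.
PV = PMT × [(1 − (1+r)^−n)/r] = 9,975 × [1 − (1+r)^−168] / r = €1,249,479.38

€1,249,479.38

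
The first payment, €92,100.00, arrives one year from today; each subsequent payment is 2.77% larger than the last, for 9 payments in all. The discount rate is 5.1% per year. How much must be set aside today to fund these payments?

Periodic rate r = 0.051 per year.
Growing ordinary annuity: PV = PMT₁ × [1 − ((1+g)/(1+r))^n] / (r − g) = 92,100 × [1 − ((1+0.0277)/(1+r))^9] / (r − 0.0277) = €722,239.65.

€722,239.65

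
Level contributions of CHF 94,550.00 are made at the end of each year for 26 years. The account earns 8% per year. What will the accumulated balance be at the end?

CHF 7,559,689.95

This is an ordinary annuity: 26 deposits of CHF 94,550.00 at the end of each year.
Periodic rate r = 0.08 per year.
FV = PMT × [((1+r)^n − 1)/r] = 94,550 × [(1+r)^26 − 1] / r = CHF 7,559,689.95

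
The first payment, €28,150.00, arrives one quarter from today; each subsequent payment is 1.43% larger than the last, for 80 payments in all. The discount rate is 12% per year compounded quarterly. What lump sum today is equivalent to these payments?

€1,268,289.11

Periodic rate r = 0.12/4 per quarter; n is counted in quarters.
Growing ordinary annuity: PV = PMT₁ × [1 − ((1+g)/(1+r))^n] / (r − g) = 28,150 × [1 − ((1+0.0143)/(1+r))^80] / (r − 0.0143) = €1,268,289.11.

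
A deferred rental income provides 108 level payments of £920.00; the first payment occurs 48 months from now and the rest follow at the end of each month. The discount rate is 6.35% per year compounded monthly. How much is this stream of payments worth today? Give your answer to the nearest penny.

£58,942.42

Ordinary annuity of 108 payments, first payment at period 48.
Periodic rate r = 0.0635/12 per month; n is counted in months.
The ordinary-annuity PV formula values the stream one period before the first payment (period 47); discount that back 47 periods:
PV₀ = 920 × [1 − (1+r)^−108] / r × (1+r)^−47 = £58,942.42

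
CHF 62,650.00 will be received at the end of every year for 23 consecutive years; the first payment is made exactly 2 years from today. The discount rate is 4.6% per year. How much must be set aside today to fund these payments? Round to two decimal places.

CHF 839,251.60

Ordinary annuity of 23 payments, first payment at period 2.
Periodic rate r = 0.046 per year.
The ordinary-annuity PV formula values the stream one period before the first payment (period 1); discount that back 1 periods:
PV₀ = 62,650 × [1 − (1+r)^−23] / r × (1+r)^−1 = CHF 839,251.60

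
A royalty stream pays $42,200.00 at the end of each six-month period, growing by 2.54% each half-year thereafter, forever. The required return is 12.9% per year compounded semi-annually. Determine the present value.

Periodic rate r = 0.129/2 per half-year.
Growing perpetuity (Gordon): PV = PMT₁ / (r − g) = 42,200 / (r − 0.0254) = $1,079,283.89.

$1,079,283.89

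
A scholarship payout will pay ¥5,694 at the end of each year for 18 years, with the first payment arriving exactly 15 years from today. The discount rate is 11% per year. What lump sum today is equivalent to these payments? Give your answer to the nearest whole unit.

Ordinary annuity of 18 payments, first payment at period 15.
Periodic rate r = 0.11 per year.
The ordinary-annuity PV formula values the stream one period before the first payment (period 14); discount that back 14 periods:
PV₀ = 5,694 × [1 − (1+r)^−18] / r × (1+r)^−14 = ¥10,174

¥10,174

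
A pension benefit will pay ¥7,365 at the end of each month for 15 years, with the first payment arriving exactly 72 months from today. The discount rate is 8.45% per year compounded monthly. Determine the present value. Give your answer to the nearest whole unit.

Ordinary annuity of 180 payments, first payment at period 72.
Periodic rate r = 0.0845/12 per month; n is counted in months.
The ordinary-annuity PV formula values the stream one period before the first payment (period 71); discount that back 71 periods:
PV₀ = 7,365 × [1 − (1+r)^−180] / r × (1+r)^−71 = ¥455,802

¥455,802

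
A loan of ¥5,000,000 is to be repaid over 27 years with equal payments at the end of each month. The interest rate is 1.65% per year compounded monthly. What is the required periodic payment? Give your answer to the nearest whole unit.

¥19,134

Level ordinary annuity; solve PV = PMT × [(1 − (1+r)^−n)/r] for PMT.
Periodic rate r = 0.0165/12 per month; n is counted in months.
With n = 324: PMT = 5,000,000 / ([(1 − (1+r)^−n)/r]) = ¥19,134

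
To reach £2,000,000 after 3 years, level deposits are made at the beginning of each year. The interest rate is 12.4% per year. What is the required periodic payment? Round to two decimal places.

£525,291.39

Level annuity due; solve FV = PMT × [((1+r)^n − 1)/r] × (1+r) for PMT.
Periodic rate r = 0.124 per year.
With n = 3: PMT = 2,000,000 / ([((1+r)^n − 1)/r] × (1+r)) = £525,291.39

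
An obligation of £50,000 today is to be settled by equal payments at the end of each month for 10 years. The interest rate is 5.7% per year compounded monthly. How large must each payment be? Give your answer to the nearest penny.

Level ordinary annuity; solve PV = PMT × [(1 − (1+r)^−n)/r] for PMT.
Periodic rate r = 0.057/12 per month; n is counted in months.
With n = 120: PMT = 50,000 / ([(1 − (1+r)^−n)/r]) = £547.60

£547.60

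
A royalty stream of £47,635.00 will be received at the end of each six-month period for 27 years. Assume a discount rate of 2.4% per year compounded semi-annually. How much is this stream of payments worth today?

This is an ordinary annuity: 54 payments of £47,635.00 at the end of each six-month period.
Periodic rate r = 0.024/2 per half-year; n is counted in half-years.
PV = PMT × [(1 − (1+r)^−n)/r] = 47,635 × [1 − (1+r)^−54] / r = £1,885,105.66

£1,885,105.66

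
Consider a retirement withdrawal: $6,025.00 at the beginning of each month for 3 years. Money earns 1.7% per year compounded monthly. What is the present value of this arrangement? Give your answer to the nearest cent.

This is an annuity due: 36 payments of $6,025.00 at the beginning of each month.
Periodic rate r = 0.017/12 per month; n is counted in months.
PV = PMT × [(1 − (1+r)^−n)/r] × (1+r) = 6,025 × [1 − (1+r)^−36] / r × (1+r) = $211,615.39

$211,615.39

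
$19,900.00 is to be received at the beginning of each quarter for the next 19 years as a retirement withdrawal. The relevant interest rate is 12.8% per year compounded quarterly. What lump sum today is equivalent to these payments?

This is an annuity due: 76 payments of $19,900.00 at the beginning of each quarter.
Periodic rate r = 0.128/4 per quarter; n is counted in quarters.
PV = PMT × [(1 − (1+r)^−n)/r] × (1+r) = 19,900 × [1 − (1+r)^−76] / r × (1+r) = $583,198.18

$583,198.18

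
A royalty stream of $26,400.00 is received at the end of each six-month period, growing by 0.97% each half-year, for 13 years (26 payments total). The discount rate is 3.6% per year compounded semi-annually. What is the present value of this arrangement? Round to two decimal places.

$609,824.76

Periodic rate r = 0.036/2 per half-year; n is counted in half-years.
Growing ordinary annuity: PV = PMT₁ × [1 − ((1+g)/(1+r))^n] / (r − g) = 26,400 × [1 − ((1+0.0097)/(1+r))^26] / (r − 0.0097) = $609,824.76.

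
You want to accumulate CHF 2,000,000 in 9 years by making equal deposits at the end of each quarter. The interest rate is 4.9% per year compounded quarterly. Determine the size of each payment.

Level ordinary annuity; solve FV = PMT × [((1+r)^n − 1)/r] for PMT.
Periodic rate r = 0.049/4 per quarter; n is counted in quarters.
With n = 36: PMT = 2,000,000 / ([((1+r)^n − 1)/r]) = CHF 44,537.20

CHF 44,537.20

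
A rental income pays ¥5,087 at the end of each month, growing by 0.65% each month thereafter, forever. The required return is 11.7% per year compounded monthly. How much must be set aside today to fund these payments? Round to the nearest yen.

¥1,565,231

Periodic rate r = 0.117/12 per month.
Growing perpetuity (Gordon): PV = PMT₁ / (r − g) = 5,087 / (r − 0.0065) = ¥1,565,231.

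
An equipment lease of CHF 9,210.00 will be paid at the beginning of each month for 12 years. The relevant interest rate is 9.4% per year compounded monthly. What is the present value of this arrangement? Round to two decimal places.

CHF 799,719.17

This is an annuity due: 144 payments of CHF 9,210.00 at the beginning of each month.
Periodic rate r = 0.094/12 per month; n is counted in months.
PV = PMT × [(1 − (1+r)^−n)/r] × (1+r) = 9,210 × [1 − (1+r)^−144] / r × (1+r) = CHF 799,719.17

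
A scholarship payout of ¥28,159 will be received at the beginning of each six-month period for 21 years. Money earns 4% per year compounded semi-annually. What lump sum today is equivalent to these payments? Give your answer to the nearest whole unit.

This is an annuity due: 42 payments of ¥28,159 at the beginning of each six-month period.
Periodic rate r = 0.04/2 per half-year; n is counted in half-years.
PV = PMT × [(1 − (1+r)^−n)/r] × (1+r) = 28,159 × [1 − (1+r)^−42] / r × (1+r) = ¥810,965

¥810,965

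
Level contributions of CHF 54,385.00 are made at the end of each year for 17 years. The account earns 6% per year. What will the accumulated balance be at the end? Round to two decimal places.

This is an ordinary annuity: 17 deposits of CHF 54,385.00 at the end of each year.
Periodic rate r = 0.06 per year.
FV = PMT × [((1+r)^n − 1)/r] = 54,385 × [(1+r)^17 − 1] / r = CHF 1,534,357.47

CHF 1,534,357.47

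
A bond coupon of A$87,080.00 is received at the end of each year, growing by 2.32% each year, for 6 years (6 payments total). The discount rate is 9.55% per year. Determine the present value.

Periodic rate r = 0.0955 per year.
Growing ordinary annuity: PV = PMT₁ × [1 − ((1+g)/(1+r))^n] / (r − g) = 87,080 × [1 − ((1+0.0232)/(1+r))^6] / (r − 0.0232) = A$404,832.93.

A$404,832.93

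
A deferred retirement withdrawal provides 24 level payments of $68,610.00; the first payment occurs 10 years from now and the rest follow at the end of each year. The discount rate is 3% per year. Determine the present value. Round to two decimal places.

$890,536.04

Ordinary annuity of 24 payments, first payment at period 10.
Periodic rate r = 0.03 per year.
The ordinary-annuity PV formula values the stream one period before the first payment (period 9); discount that back 9 periods:
PV₀ = 68,610 × [1 − (1+r)^−24] / r × (1+r)^−9 = $890,536.04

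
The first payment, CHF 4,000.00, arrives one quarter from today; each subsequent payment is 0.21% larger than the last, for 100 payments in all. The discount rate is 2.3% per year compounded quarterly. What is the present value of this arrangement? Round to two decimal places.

Periodic rate r = 0.023/4 per quarter; n is counted in quarters.
Growing ordinary annuity: PV = PMT₁ × [1 − ((1+g)/(1+r))^n] / (r − g) = 4,000 × [1 − ((1+0.0021)/(1+r))^100] / (r − 0.0021) = CHF 334,040.86.

CHF 334,040.86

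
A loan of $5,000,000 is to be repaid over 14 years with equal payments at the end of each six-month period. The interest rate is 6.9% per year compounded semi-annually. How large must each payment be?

$281,335.54

Level ordinary annuity; solve PV = PMT × [(1 − (1+r)^−n)/r] for PMT.
Periodic rate r = 0.069/2 per half-year; n is counted in half-years.
With n = 28: PMT = 5,000,000 / ([(1 − (1+r)^−n)/r]) = $281,335.54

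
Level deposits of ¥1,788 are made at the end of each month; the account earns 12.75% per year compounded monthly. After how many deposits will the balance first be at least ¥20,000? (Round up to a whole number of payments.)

Periodic rate r = 0.1275/12 per month; n is counted in months.
Ordinary annuity FV: 20,000 = 1,788 × [((1+r)^n − 1)/r].
(1+r)^n = 1 + 20,000 × r / 1,788, so n = ln(1 + 20,000·r/1,788) / ln(1+r) = 10.63.
Round up to a whole number of payments: n = 11.

11 payments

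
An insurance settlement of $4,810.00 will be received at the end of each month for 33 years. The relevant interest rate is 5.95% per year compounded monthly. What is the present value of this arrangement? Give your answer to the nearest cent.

$833,254.69

This is an ordinary annuity: 396 payments of $4,810.00 at the end of each month.
Periodic rate r = 0.0595/12 per month; n is counted in months.
PV = PMT × [(1 − (1+r)^−n)/r] = 4,810 × [1 − (1+r)^−396] / r = $833,254.69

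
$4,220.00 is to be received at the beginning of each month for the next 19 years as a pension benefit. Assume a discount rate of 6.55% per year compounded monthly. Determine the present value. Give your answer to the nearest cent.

$552,647.89

This is an annuity due: 228 payments of $4,220.00 at the beginning of each month.
Periodic rate r = 0.0655/12 per month; n is counted in months.
PV = PMT × [(1 − (1+r)^−n)/r] × (1+r) = 4,220 × [1 − (1+r)^−228] / r × (1+r) = $552,647.89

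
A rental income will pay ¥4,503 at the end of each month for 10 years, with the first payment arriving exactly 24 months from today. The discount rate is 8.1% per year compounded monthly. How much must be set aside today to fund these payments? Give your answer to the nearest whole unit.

¥316,559

Ordinary annuity of 120 payments, first payment at period 24.
Periodic rate r = 0.081/12 per month; n is counted in months.
The ordinary-annuity PV formula values the stream one period before the first payment (period 23); discount that back 23 periods:
PV₀ = 4,503 × [1 − (1+r)^−120] / r × (1+r)^−23 = ¥316,559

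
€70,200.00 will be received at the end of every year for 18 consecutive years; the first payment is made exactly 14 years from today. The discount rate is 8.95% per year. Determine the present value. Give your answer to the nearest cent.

Ordinary annuity of 18 payments, first payment at period 14.
Periodic rate r = 0.0895 per year.
The ordinary-annuity PV formula values the stream one period before the first payment (period 13); discount that back 13 periods:
PV₀ = 70,200 × [1 − (1+r)^−18] / r × (1+r)^−13 = €202,357.68

€202,357.68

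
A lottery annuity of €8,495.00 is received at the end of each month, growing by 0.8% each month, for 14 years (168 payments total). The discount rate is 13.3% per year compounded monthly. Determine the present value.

Periodic rate r = 0.133/12 per month; n is counted in months.
Growing ordinary annuity: PV = PMT₁ × [1 − ((1+g)/(1+r))^n] / (r − g) = 8,495 × [1 − ((1+0.008)/(1+r))^168] / (r − 0.008) = €1,105,816.98.

€1,105,816.98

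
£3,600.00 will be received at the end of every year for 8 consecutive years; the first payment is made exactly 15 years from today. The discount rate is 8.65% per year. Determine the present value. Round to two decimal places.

£6,319.17

Ordinary annuity of 8 payments, first payment at period 15.
Periodic rate r = 0.0865 per year.
The ordinary-annuity PV formula values the stream one period before the first payment (period 14); discount that back 14 periods:
PV₀ = 3,600 × [1 − (1+r)^−8] / r × (1+r)^−14 = £6,319.17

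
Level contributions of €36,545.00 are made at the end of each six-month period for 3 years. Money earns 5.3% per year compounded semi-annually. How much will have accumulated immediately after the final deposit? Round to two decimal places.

€234,320.22

This is an ordinary annuity: 6 deposits of €36,545.00 at the end of each six-month period.
Periodic rate r = 0.053/2 per half-year; n is counted in half-years.
FV = PMT × [((1+r)^n − 1)/r] = 36,545 × [(1+r)^6 − 1] / r = €234,320.22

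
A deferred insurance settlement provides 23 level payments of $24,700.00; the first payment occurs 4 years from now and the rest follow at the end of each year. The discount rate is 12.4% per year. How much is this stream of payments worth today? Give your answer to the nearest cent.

Ordinary annuity of 23 payments, first payment at period 4.
Periodic rate r = 0.124 per year.
The ordinary-annuity PV formula values the stream one period before the first payment (period 3); discount that back 3 periods:
PV₀ = 24,700 × [1 − (1+r)^−23] / r × (1+r)^−3 = $130,738.06

$130,738.06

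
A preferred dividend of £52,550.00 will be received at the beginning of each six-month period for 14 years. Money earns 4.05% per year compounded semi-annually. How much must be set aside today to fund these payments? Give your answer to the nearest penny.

£1,137,290.25

This is an annuity due: 28 payments of £52,550.00 at the beginning of each six-month period.
Periodic rate r = 0.0405/2 per half-year; n is counted in half-years.
PV = PMT × [(1 − (1+r)^−n)/r] × (1+r) = 52,550 × [1 − (1+r)^−28] / r × (1+r) = £1,137,290.25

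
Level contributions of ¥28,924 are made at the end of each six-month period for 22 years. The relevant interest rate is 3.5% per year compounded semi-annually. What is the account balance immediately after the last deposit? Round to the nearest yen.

This is an ordinary annuity: 44 deposits of ¥28,924 at the end of each six-month period.
Periodic rate r = 0.035/2 per half-year; n is counted in half-years.
FV = PMT × [((1+r)^n − 1)/r] = 28,924 × [(1+r)^44 − 1] / r = ¥1,893,167

¥1,893,167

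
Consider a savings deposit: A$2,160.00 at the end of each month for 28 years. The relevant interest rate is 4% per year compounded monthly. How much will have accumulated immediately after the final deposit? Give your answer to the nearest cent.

A$1,334,329.94

This is an ordinary annuity: 336 deposits of A$2,160.00 at the end of each month.
Periodic rate r = 0.04/12 per month; n is counted in months.
FV = PMT × [((1+r)^n − 1)/r] = 2,160 × [(1+r)^336 − 1] / r = A$1,334,329.94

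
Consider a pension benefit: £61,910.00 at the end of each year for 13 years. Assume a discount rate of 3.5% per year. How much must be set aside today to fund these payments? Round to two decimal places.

This is an ordinary annuity: 13 payments of £61,910.00 at the end of each year.
Periodic rate r = 0.035 per year.
PV = PMT × [(1 − (1+r)^−n)/r] = 61,910 × [1 − (1+r)^−13] / r = £637,842.54

£637,842.54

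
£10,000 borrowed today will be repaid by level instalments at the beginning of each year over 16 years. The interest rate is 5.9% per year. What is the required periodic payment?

Level annuity due; solve PV = PMT × [(1 − (1+r)^−n)/r] × (1+r) for PMT.
Periodic rate r = 0.059 per year.
With n = 16: PMT = 10,000 / ([(1 − (1+r)^−n)/r] × (1+r)) = £927.99

£927.99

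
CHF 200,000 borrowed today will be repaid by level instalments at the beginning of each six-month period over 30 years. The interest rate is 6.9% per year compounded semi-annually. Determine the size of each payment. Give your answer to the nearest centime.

Level annuity due; solve PV = PMT × [(1 − (1+r)^−n)/r] × (1+r) for PMT.
Periodic rate r = 0.069/2 per half-year; n is counted in half-years.
With n = 60: PMT = 200,000 / ([(1 − (1+r)^−n)/r] × (1+r)) = CHF 7,672.43

CHF 7,672.43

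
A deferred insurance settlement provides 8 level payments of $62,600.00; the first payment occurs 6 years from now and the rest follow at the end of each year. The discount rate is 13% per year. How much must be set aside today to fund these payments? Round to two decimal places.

Ordinary annuity of 8 payments, first payment at period 6.
Periodic rate r = 0.13 per year.
The ordinary-annuity PV formula values the stream one period before the first payment (period 5); discount that back 5 periods:
PV₀ = 62,600 × [1 − (1+r)^−8] / r × (1+r)^−5 = $163,046.72

$163,046.72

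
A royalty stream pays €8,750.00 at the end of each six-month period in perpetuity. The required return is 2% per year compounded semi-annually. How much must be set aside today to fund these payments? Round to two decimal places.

€875,000.00

Periodic rate r = 0.02/2 per half-year.
Level perpetuity: PV = PMT / r = 8,750 / (0.02/2) = €875,000.00.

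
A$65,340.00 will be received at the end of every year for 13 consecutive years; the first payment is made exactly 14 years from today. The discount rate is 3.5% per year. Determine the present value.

A$430,434.68

Ordinary annuity of 13 payments, first payment at period 14.
Periodic rate r = 0.035 per year.
The ordinary-annuity PV formula values the stream one period before the first payment (period 13); discount that back 13 periods:
PV₀ = 65,340 × [1 − (1+r)^−13] / r × (1+r)^−13 = A$430,434.68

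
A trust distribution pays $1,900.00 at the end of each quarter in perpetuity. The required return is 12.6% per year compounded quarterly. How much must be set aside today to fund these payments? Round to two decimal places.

$60,317.46

Periodic rate r = 0.126/4 per quarter.
Level perpetuity: PV = PMT / r = 1,900 / (0.126/4) = $60,317.46.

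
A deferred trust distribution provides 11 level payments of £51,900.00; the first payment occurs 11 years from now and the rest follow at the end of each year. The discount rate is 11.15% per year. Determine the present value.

Ordinary annuity of 11 payments, first payment at period 11.
Periodic rate r = 0.1115 per year.
The ordinary-annuity PV formula values the stream one period before the first payment (period 10); discount that back 10 periods:
PV₀ = 51,900 × [1 − (1+r)^−11] / r × (1+r)^−10 = £111,174.25

£111,174.25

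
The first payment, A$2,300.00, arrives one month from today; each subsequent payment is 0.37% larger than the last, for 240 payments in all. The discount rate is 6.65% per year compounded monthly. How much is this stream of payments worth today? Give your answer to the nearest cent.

A$444,525.34

Periodic rate r = 0.0665/12 per month; n is counted in months.
Growing ordinary annuity: PV = PMT₁ × [1 − ((1+g)/(1+r))^n] / (r − g) = 2,300 × [1 − ((1+0.0037)/(1+r))^240] / (r − 0.0037) = A$444,525.34.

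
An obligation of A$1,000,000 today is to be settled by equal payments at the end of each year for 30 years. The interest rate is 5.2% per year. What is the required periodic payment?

A$66,541.98

Level ordinary annuity; solve PV = PMT × [(1 − (1+r)^−n)/r] for PMT.
Periodic rate r = 0.052 per year.
With n = 30: PMT = 1,000,000 / ([(1 − (1+r)^−n)/r]) = A$66,541.98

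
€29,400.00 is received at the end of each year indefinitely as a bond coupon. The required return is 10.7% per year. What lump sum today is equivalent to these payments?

€274,766.36

Periodic rate r = 0.107 per year.
Level perpetuity: PV = PMT / r = 29,400 / (0.107) = €274,766.36.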